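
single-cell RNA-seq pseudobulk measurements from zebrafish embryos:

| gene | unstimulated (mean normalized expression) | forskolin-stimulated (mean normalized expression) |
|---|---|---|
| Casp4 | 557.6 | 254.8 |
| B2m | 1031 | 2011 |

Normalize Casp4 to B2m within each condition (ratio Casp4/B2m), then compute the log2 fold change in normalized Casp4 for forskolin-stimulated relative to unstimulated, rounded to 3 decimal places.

Casp4/B2m (unstimulated) = 557.6 / 1031 = 0.54083
Casp4/B2m (forskolin-stimulated) = 254.8 / 2011 = 0.1267
Fold change = 0.1267 / 0.54083 = 0.2343
log2(0.2343) = -2.0937

-2.094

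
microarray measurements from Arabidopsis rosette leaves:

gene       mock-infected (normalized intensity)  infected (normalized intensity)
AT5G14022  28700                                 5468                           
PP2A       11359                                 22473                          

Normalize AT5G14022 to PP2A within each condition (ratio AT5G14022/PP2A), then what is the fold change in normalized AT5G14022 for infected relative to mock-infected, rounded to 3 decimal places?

AT5G14022/PP2A (mock-infected) = 28700 / 11359 = 2.5266
AT5G14022/PP2A (infected) = 5468 / 22473 = 0.24331
Fold change = 0.24331 / 2.5266 = 0.0963

0.096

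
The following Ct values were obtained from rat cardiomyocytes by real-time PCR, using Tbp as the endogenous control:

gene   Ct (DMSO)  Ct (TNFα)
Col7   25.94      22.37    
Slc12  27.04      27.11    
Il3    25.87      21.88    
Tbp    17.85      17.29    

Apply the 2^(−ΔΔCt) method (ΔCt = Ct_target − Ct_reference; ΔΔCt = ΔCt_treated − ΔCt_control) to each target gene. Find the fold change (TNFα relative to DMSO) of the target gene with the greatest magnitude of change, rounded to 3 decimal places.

Col7: ΔΔCt = (22.37−17.29) − (25.94−17.85) = 5.08 − 8.09 = -3.01; fold change = 2^3.01 = 8.056
Slc12: ΔΔCt = (27.11−17.29) − (27.04−17.85) = 9.82 − 9.19 = 0.63; fold change = 2^-0.63 = 0.646
Il3: ΔΔCt = (21.88−17.29) − (25.87−17.85) = 4.59 − 8.02 = -3.43; fold change = 2^3.43 = 10.778
Il3 has the largest |ΔΔCt| = 3.43.

10.778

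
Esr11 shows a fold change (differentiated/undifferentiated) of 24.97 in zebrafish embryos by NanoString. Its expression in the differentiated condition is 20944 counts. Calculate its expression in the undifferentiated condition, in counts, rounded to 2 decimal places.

undifferentiated expression = 20944 / 24.97 = 838.77

838.77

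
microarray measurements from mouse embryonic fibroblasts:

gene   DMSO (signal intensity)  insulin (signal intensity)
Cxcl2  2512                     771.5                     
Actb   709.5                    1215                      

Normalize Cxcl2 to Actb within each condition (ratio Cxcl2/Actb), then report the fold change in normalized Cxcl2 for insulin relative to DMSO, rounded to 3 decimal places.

0.179

Cxcl2/Actb (DMSO) = 2512 / 709.5 = 3.5405
Cxcl2/Actb (insulin) = 771.5 / 1215 = 0.63498
Fold change = 0.63498 / 3.5405 = 0.1793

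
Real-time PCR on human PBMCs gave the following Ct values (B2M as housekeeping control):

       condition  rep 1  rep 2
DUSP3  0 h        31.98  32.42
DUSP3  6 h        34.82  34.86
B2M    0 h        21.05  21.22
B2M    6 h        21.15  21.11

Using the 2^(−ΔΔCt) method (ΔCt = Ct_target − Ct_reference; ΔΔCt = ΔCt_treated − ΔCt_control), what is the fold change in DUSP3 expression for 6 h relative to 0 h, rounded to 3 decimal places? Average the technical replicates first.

0.160

Mean Ct: DUSP3 0 h 32.200; DUSP3 6 h 34.840; B2M 0 h 21.135; B2M 6 h 21.130
ΔCt(0 h) = 32.200 − 21.135 = 11.065
ΔCt(6 h) = 34.840 − 21.130 = 13.710
ΔΔCt = 13.710 − 11.065 = 2.645
Fold change = 2^(−2.645) = 0.1599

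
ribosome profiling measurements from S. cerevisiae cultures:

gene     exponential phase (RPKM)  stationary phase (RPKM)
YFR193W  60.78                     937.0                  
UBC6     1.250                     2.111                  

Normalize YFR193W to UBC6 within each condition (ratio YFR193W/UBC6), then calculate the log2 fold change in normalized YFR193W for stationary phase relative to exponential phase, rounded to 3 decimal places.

YFR193W/UBC6 (exponential phase) = 60.78 / 1.250 = 48.624
YFR193W/UBC6 (stationary phase) = 937.0 / 2.111 = 443.87
Fold change = 443.87 / 48.624 = 9.1285
log2(9.1285) = 3.1904

3.190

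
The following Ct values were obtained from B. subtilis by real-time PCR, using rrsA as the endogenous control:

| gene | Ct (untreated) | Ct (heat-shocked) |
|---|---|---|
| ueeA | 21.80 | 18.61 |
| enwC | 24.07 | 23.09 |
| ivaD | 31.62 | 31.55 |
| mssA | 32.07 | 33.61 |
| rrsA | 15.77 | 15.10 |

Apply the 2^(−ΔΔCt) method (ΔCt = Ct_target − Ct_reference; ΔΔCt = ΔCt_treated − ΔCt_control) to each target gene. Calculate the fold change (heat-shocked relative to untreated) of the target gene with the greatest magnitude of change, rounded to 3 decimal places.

ueeA: ΔΔCt = (18.61−15.10) − (21.80−15.77) = 3.51 − 6.03 = -2.52; fold change = 2^2.52 = 5.736
enwC: ΔΔCt = (23.09−15.10) − (24.07−15.77) = 7.99 − 8.30 = -0.31; fold change = 2^0.31 = 1.240
ivaD: ΔΔCt = (31.55−15.10) − (31.62−15.77) = 16.45 − 15.85 = 0.60; fold change = 2^-0.60 = 0.660
mssA: ΔΔCt = (33.61−15.10) − (32.07−15.77) = 18.51 − 16.30 = 2.21; fold change = 2^-2.21 = 0.216
ueeA has the largest |ΔΔCt| = 2.52.

5.736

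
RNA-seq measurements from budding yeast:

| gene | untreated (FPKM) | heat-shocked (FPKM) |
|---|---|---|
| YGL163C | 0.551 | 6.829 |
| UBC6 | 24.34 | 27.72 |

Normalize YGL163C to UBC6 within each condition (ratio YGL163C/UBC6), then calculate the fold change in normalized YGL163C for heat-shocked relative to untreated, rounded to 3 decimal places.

YGL163C/UBC6 (untreated) = 0.551 / 24.34 = 0.022638
YGL163C/UBC6 (heat-shocked) = 6.829 / 27.72 = 0.24636
Fold change = 0.24636 / 0.022638 = 10.8826

10.883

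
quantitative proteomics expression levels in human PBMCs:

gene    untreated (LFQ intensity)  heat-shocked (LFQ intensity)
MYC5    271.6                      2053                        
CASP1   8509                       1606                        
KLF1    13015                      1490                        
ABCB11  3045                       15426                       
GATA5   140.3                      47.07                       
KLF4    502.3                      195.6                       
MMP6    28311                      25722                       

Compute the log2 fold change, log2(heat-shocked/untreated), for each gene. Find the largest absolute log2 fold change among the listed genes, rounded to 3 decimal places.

3.127

log2(2053/271.6) = 2.918  (MYC5)
log2(1606/8509) = -2.406  (CASP1)
log2(1490/13015) = -3.127  (KLF1)
log2(15426/3045) = 2.341  (ABCB11)
log2(47.07/140.3) = -1.576  (GATA5)
log2(195.6/502.3) = -1.361  (KLF4)
log2(25722/28311) = -0.138  (MMP6)
The largest magnitude belongs to KLF1.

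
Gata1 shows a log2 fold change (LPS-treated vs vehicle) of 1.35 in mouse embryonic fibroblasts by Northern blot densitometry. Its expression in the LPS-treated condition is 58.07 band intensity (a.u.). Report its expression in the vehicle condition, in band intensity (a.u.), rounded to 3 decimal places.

Fold change = 2^(1.35) = 2.5491
vehicle expression = 58.07 / 2.5491 = 22.780

22.780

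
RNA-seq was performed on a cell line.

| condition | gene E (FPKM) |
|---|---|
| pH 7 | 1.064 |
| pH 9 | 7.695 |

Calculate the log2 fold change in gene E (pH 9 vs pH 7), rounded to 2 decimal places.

2.85

Fold change = 7.695 / 1.064 = 7.2321
log2(7.2321) = 2.854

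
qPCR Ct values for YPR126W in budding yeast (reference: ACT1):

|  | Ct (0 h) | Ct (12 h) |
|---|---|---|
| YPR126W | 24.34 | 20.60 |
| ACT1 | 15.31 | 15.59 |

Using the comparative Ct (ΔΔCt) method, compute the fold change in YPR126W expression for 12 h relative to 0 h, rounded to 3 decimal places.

ΔCt(0 h) = 24.340 − 15.310 = 9.030
ΔCt(12 h) = 20.600 − 15.590 = 5.010
ΔΔCt = 5.010 − 9.030 = -4.020
Fold change = 2^(−(-4.020)) = 2^4.020 = 16.2234

16.223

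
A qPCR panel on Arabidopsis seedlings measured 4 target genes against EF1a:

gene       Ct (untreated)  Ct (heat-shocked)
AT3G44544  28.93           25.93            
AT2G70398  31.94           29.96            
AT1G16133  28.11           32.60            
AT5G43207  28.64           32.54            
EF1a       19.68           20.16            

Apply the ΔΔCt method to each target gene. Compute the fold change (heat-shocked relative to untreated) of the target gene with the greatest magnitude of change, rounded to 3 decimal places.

0.062

AT3G44544: ΔΔCt = (25.93−20.16) − (28.93−19.68) = 5.77 − 9.25 = -3.48; fold change = 2^3.48 = 11.158
AT2G70398: ΔΔCt = (29.96−20.16) − (31.94−19.68) = 9.80 − 12.26 = -2.46; fold change = 2^2.46 = 5.502
AT1G16133: ΔΔCt = (32.60−20.16) − (28.11−19.68) = 12.44 − 8.43 = 4.01; fold change = 2^-4.01 = 0.062
AT5G43207: ΔΔCt = (32.54−20.16) − (28.64−19.68) = 12.38 − 8.96 = 3.42; fold change = 2^-3.42 = 0.093
AT1G16133 has the largest |ΔΔCt| = 4.01.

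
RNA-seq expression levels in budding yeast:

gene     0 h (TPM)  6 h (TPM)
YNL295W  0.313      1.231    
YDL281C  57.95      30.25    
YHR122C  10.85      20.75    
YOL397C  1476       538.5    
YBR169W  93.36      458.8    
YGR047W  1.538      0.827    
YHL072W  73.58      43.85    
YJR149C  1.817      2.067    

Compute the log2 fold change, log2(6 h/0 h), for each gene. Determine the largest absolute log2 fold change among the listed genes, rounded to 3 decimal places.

2.297

log2(1.231/0.313) = 1.976  (YNL295W)
log2(30.25/57.95) = -0.938  (YDL281C)
log2(20.75/10.85) = 0.935  (YHR122C)
log2(538.5/1476) = -1.455  (YOL397C)
log2(458.8/93.36) = 2.297  (YBR169W)
log2(0.827/1.538) = -0.895  (YGR047W)
log2(43.85/73.58) = -0.747  (YHL072W)
log2(2.067/1.817) = 0.186  (YJR149C)
The largest magnitude belongs to YBR169W.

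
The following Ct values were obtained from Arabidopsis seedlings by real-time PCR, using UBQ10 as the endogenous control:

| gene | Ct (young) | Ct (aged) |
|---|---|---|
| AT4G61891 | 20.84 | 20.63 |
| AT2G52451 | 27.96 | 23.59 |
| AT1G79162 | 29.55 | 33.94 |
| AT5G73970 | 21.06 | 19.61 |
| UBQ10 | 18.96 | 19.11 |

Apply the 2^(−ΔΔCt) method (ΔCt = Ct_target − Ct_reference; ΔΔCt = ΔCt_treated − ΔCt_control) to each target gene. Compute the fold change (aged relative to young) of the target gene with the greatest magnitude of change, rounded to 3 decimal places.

AT4G61891: ΔΔCt = (20.63−19.11) − (20.84−18.96) = 1.52 − 1.88 = -0.36; fold change = 2^0.36 = 1.283
AT2G52451: ΔΔCt = (23.59−19.11) − (27.96−18.96) = 4.48 − 9.00 = -4.52; fold change = 2^4.52 = 22.943
AT1G79162: ΔΔCt = (33.94−19.11) − (29.55−18.96) = 14.83 − 10.59 = 4.24; fold change = 2^-4.24 = 0.053
AT5G73970: ΔΔCt = (19.61−19.11) − (21.06−18.96) = 0.50 − 2.10 = -1.60; fold change = 2^1.60 = 3.031
AT2G52451 has the largest |ΔΔCt| = 4.52.

22.943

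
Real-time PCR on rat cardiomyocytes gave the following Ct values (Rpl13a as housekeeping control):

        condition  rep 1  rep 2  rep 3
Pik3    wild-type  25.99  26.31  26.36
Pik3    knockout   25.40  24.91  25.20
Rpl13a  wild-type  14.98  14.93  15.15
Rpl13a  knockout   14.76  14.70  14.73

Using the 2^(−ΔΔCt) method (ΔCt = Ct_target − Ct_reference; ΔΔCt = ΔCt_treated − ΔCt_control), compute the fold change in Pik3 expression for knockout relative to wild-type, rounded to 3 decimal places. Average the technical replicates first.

1.693

Mean Ct: Pik3 wild-type 26.220; Pik3 knockout 25.170; Rpl13a wild-type 15.020; Rpl13a knockout 14.730
ΔCt(wild-type) = 26.220 − 15.020 = 11.200
ΔCt(knockout) = 25.170 − 14.730 = 10.440
ΔΔCt = 10.440 − 11.200 = -0.760
Fold change = 2^(−(-0.760)) = 2^0.760 = 1.6935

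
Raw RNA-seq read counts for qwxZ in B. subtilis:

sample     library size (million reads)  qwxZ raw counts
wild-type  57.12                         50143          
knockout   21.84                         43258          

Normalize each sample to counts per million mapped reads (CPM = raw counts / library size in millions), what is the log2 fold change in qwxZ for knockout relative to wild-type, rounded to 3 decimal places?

1.174

CPM(wild-type) = 50143 / 57.12 = 877.8536
CPM(knockout) = 43258 / 21.84 = 1980.6777
Fold change = 1980.6777 / 877.8536 = 2.25627
log2(2.25627) = 1.1739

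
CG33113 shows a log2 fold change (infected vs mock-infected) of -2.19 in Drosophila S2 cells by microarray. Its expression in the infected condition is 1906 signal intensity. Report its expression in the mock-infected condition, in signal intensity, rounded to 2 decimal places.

Fold change = 2^(-2.19) = 0.2192
mock-infected expression = 1906 / 0.2192 = 8697.18

8697.18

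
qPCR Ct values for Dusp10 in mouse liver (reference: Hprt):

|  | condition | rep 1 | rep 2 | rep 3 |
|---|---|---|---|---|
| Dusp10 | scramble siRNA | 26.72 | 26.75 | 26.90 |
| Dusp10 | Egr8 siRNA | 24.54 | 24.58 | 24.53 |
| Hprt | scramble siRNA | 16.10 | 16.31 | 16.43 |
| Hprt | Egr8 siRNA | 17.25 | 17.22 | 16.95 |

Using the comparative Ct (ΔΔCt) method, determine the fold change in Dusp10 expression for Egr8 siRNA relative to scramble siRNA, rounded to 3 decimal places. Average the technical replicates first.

Mean Ct: Dusp10 scramble siRNA 26.790; Dusp10 Egr8 siRNA 24.550; Hprt scramble siRNA 16.280; Hprt Egr8 siRNA 17.140
ΔCt(scramble siRNA) = 26.790 − 16.280 = 10.510
ΔCt(Egr8 siRNA) = 24.550 − 17.140 = 7.410
ΔΔCt = 7.410 − 10.510 = -3.100
Fold change = 2^(−(-3.100)) = 2^3.100 = 8.5742

8.574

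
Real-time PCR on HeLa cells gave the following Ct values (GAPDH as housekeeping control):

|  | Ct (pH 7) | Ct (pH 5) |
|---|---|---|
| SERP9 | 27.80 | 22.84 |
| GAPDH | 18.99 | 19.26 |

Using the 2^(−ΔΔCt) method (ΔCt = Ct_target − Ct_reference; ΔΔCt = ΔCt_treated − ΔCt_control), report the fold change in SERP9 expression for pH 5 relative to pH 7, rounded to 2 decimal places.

ΔCt(pH 7) = 27.800 − 18.990 = 8.810
ΔCt(pH 5) = 22.840 − 19.260 = 3.580
ΔΔCt = 3.580 − 8.810 = -5.230
Fold change = 2^(−(-5.230)) = 2^5.230 = 37.531

37.53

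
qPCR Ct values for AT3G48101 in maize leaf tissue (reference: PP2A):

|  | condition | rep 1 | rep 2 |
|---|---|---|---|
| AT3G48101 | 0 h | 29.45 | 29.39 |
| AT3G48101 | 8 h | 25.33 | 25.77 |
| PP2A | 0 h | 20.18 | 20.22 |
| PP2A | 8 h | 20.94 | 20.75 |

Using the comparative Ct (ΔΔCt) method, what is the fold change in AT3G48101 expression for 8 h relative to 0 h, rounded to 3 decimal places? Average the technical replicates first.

22.864

Mean Ct: AT3G48101 0 h 29.420; AT3G48101 8 h 25.550; PP2A 0 h 20.200; PP2A 8 h 20.845
ΔCt(0 h) = 29.420 − 20.200 = 9.220
ΔCt(8 h) = 25.550 − 20.845 = 4.705
ΔΔCt = 4.705 − 9.220 = -4.515
Fold change = 2^(−(-4.515)) = 2^4.515 = 22.8639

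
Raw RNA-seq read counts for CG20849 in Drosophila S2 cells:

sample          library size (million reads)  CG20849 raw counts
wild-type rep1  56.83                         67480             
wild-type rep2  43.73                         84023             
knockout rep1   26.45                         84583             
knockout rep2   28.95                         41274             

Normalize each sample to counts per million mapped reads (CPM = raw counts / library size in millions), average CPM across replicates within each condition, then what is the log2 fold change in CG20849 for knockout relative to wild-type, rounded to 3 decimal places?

0.573

CPM(wild-type rep1) = 67480 / 56.83 = 1187.4010
CPM(wild-type rep2) = 84023 / 43.73 = 1921.4041
CPM(knockout rep1) = 84583 / 26.45 = 3197.8450
CPM(knockout rep2) = 41274 / 28.95 = 1425.6995
mean CPM(wild-type) = 1554.4025; mean CPM(knockout) = 2311.7722
Fold change = 2311.7722 / 1554.4025 = 1.48724
log2(1.48724) = 0.5726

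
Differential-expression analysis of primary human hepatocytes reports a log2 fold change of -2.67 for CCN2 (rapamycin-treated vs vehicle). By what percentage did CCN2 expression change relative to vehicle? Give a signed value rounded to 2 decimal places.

-84.29%

Fold change = 2^(-2.67) = 0.1571
Percent change = (FC − 1) × 100% = (0.1571 − 1) × 100 = -84.29%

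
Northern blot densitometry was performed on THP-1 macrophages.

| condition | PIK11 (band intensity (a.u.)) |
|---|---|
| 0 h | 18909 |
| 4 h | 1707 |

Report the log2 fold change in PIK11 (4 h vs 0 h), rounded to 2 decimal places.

Fold change = 1707 / 18909 = 0.0903
log2(0.0903) = -3.470

-3.47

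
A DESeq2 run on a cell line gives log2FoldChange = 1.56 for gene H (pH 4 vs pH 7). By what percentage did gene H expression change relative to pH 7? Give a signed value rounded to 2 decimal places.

194.85%

Fold change = 2^(1.56) = 2.9485
Percent change = (FC − 1) × 100% = (2.9485 − 1) × 100 = 194.85%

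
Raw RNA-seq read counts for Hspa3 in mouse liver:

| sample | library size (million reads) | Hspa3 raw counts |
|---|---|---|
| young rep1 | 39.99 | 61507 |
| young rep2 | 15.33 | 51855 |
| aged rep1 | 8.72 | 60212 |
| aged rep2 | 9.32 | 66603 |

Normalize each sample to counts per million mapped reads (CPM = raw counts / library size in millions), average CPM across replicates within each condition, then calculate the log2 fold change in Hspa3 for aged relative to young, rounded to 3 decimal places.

1.514

CPM(young rep1) = 61507 / 39.99 = 1538.0595
CPM(young rep2) = 51855 / 15.33 = 3382.5832
CPM(aged rep1) = 60212 / 8.72 = 6905.0459
CPM(aged rep2) = 66603 / 9.32 = 7146.2446
mean CPM(young) = 2460.3213; mean CPM(aged) = 7025.6453
Fold change = 7025.6453 / 2460.3213 = 2.85558
log2(2.85558) = 1.5138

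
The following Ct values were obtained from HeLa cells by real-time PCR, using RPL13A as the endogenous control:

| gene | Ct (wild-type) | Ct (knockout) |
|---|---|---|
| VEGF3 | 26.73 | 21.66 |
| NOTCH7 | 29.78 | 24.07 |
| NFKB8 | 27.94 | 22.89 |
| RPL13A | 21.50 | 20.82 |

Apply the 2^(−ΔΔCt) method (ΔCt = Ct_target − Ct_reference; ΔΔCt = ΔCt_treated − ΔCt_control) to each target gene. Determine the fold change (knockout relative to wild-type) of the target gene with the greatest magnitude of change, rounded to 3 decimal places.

VEGF3: ΔΔCt = (21.66−20.82) − (26.73−21.50) = 0.84 − 5.23 = -4.39; fold change = 2^4.39 = 20.966
NOTCH7: ΔΔCt = (24.07−20.82) − (29.78−21.50) = 3.25 − 8.28 = -5.03; fold change = 2^5.03 = 32.672
NFKB8: ΔΔCt = (22.89−20.82) − (27.94−21.50) = 2.07 − 6.44 = -4.37; fold change = 2^4.37 = 20.678
NOTCH7 has the largest |ΔΔCt| = 5.03.

32.672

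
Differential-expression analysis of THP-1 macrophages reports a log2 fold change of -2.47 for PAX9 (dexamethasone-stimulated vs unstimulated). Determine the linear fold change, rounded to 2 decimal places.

0.18

Fold change = 2^(-2.47) = 0.180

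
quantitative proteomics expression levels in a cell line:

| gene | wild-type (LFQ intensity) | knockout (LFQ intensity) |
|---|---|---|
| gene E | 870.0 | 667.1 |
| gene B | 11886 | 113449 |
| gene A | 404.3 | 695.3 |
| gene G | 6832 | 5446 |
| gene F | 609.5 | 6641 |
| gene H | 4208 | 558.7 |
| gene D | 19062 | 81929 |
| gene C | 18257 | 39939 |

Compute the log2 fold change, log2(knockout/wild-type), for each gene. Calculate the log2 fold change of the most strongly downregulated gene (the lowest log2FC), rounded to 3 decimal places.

log2(667.1/870.0) = -0.383  (gene E)
log2(113449/11886) = 3.255  (gene B)
log2(695.3/404.3) = 0.782  (gene A)
log2(5446/6832) = -0.327  (gene G)
log2(6641/609.5) = 3.446  (gene F)
log2(558.7/4208) = -2.913  (gene H)
log2(81929/19062) = 2.104  (gene D)
log2(39939/18257) = 1.129  (gene C)
gene H is most strongly downregulated.

-2.913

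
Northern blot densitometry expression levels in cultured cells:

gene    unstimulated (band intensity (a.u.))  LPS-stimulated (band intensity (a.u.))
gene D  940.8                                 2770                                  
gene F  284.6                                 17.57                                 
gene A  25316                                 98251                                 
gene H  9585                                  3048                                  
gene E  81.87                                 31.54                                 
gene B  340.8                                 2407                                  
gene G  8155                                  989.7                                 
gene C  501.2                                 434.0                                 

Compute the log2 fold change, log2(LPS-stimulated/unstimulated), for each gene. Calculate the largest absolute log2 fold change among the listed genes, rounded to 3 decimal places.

4.018

log2(2770/940.8) = 1.558  (gene D)
log2(17.57/284.6) = -4.018  (gene F)
log2(98251/25316) = 1.956  (gene A)
log2(3048/9585) = -1.653  (gene H)
log2(31.54/81.87) = -1.376  (gene E)
log2(2407/340.8) = 2.820  (gene B)
log2(989.7/8155) = -3.043  (gene G)
log2(434.0/501.2) = -0.208  (gene C)
The largest magnitude belongs to gene F.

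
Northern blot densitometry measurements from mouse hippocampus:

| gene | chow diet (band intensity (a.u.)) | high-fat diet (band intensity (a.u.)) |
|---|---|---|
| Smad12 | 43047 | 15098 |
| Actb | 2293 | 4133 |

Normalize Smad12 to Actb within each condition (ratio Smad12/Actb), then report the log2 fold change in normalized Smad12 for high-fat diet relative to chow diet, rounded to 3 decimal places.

-2.362

Smad12/Actb (chow diet) = 43047 / 2293 = 18.773
Smad12/Actb (high-fat diet) = 15098 / 4133 = 3.653
Fold change = 3.653 / 18.773 = 0.1946
log2(0.1946) = -2.3615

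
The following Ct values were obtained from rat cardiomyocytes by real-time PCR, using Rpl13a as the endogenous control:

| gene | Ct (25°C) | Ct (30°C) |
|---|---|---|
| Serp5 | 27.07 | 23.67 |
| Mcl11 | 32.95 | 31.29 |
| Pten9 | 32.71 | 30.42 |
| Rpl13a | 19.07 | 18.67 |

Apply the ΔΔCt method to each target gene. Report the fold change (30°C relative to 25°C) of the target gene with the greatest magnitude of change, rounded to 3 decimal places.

Serp5: ΔΔCt = (23.67−18.67) − (27.07−19.07) = 5.00 − 8.00 = -3.00; fold change = 2^3.00 = 8.000
Mcl11: ΔΔCt = (31.29−18.67) − (32.95−19.07) = 12.62 − 13.88 = -1.26; fold change = 2^1.26 = 2.395
Pten9: ΔΔCt = (30.42−18.67) − (32.71−19.07) = 11.75 − 13.64 = -1.89; fold change = 2^1.89 = 3.706
Serp5 has the largest |ΔΔCt| = 3.00.

8.000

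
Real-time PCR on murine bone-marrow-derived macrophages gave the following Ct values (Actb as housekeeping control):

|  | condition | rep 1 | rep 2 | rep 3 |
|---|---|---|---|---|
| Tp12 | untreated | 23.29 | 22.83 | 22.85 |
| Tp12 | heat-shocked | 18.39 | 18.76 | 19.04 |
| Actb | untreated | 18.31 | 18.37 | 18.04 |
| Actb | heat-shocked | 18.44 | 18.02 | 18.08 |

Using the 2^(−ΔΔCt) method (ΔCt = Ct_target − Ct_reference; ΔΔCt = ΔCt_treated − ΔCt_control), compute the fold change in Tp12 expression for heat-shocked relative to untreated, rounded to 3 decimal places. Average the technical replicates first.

18.379

Mean Ct: Tp12 untreated 22.990; Tp12 heat-shocked 18.730; Actb untreated 18.240; Actb heat-shocked 18.180
ΔCt(untreated) = 22.990 − 18.240 = 4.750
ΔCt(heat-shocked) = 18.730 − 18.180 = 0.550
ΔΔCt = 0.550 − 4.750 = -4.200
Fold change = 2^(−(-4.200)) = 2^4.200 = 18.3792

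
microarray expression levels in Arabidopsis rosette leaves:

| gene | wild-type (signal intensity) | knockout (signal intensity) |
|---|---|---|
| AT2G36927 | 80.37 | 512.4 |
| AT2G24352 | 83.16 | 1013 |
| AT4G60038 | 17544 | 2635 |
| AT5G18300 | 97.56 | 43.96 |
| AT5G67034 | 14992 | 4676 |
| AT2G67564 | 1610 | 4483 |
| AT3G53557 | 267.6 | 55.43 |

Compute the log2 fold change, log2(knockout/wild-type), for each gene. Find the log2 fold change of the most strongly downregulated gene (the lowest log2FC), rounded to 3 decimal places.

-2.735

log2(512.4/80.37) = 2.673  (AT2G36927)
log2(1013/83.16) = 3.607  (AT2G24352)
log2(2635/17544) = -2.735  (AT4G60038)
log2(43.96/97.56) = -1.150  (AT5G18300)
log2(4676/14992) = -1.681  (AT5G67034)
log2(4483/1610) = 1.477  (AT2G67564)
log2(55.43/267.6) = -2.271  (AT3G53557)
AT4G60038 is most strongly downregulated.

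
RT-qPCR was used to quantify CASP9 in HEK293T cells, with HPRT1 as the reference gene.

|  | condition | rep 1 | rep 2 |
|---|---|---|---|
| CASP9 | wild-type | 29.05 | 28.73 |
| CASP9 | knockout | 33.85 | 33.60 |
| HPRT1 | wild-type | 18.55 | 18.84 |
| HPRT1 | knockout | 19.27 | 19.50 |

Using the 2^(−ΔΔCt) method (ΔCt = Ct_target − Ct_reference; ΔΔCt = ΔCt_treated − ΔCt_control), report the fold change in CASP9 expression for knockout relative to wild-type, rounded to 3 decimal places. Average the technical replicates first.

0.057

Mean Ct: CASP9 wild-type 28.890; CASP9 knockout 33.725; HPRT1 wild-type 18.695; HPRT1 knockout 19.385
ΔCt(wild-type) = 28.890 − 18.695 = 10.195
ΔCt(knockout) = 33.725 − 19.385 = 14.340
ΔΔCt = 14.340 − 10.195 = 4.145
Fold change = 2^(−4.145) = 0.0565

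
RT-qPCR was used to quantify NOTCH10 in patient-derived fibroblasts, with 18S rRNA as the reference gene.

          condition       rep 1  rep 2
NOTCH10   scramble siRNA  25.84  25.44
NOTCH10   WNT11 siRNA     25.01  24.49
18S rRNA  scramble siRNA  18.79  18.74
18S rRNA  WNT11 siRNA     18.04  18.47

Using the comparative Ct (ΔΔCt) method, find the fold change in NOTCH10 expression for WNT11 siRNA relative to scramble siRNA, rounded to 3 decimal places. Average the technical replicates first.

Mean Ct: NOTCH10 scramble siRNA 25.640; NOTCH10 WNT11 siRNA 24.750; 18S rRNA scramble siRNA 18.765; 18S rRNA WNT11 siRNA 18.255
ΔCt(scramble siRNA) = 25.640 − 18.765 = 6.875
ΔCt(WNT11 siRNA) = 24.750 − 18.255 = 6.495
ΔΔCt = 6.495 − 6.875 = -0.380
Fold change = 2^(−(-0.380)) = 2^0.380 = 1.3013

1.301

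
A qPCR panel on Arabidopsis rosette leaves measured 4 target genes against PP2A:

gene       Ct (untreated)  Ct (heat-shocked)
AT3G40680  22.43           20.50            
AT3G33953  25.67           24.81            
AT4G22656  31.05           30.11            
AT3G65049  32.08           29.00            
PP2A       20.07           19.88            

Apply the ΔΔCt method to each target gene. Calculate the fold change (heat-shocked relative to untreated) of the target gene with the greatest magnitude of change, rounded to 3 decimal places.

AT3G40680: ΔΔCt = (20.50−19.88) − (22.43−20.07) = 0.62 − 2.36 = -1.74; fold change = 2^1.74 = 3.340
AT3G33953: ΔΔCt = (24.81−19.88) − (25.67−20.07) = 4.93 − 5.60 = -0.67; fold change = 2^0.67 = 1.591
AT4G22656: ΔΔCt = (30.11−19.88) − (31.05−20.07) = 10.23 − 10.98 = -0.75; fold change = 2^0.75 = 1.682
AT3G65049: ΔΔCt = (29.00−19.88) − (32.08−20.07) = 9.12 − 12.01 = -2.89; fold change = 2^2.89 = 7.413
AT3G65049 has the largest |ΔΔCt| = 2.89.

7.413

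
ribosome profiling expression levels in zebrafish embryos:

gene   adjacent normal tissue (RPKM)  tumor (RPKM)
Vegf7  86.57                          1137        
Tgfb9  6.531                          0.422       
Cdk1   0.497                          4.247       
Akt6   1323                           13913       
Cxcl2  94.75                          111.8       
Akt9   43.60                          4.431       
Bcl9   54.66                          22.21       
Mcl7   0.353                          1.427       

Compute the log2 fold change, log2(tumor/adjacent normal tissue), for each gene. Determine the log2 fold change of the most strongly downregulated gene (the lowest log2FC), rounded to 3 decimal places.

log2(1137/86.57) = 3.715  (Vegf7)
log2(0.422/6.531) = -3.952  (Tgfb9)
log2(4.247/0.497) = 3.095  (Cdk1)
log2(13913/1323) = 3.395  (Akt6)
log2(111.8/94.75) = 0.239  (Cxcl2)
log2(4.431/43.60) = -3.299  (Akt9)
log2(22.21/54.66) = -1.299  (Bcl9)
log2(1.427/0.353) = 2.015  (Mcl7)
Tgfb9 is most strongly downregulated.

-3.952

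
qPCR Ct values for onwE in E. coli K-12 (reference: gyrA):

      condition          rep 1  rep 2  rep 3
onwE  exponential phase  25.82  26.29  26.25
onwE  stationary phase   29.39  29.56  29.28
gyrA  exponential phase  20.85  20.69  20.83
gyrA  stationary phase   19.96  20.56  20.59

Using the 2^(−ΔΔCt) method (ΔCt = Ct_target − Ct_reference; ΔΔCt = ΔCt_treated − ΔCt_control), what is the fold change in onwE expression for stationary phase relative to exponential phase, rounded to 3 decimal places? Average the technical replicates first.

Mean Ct: onwE exponential phase 26.120; onwE stationary phase 29.410; gyrA exponential phase 20.790; gyrA stationary phase 20.370
ΔCt(exponential phase) = 26.120 − 20.790 = 5.330
ΔCt(stationary phase) = 29.410 − 20.370 = 9.040
ΔΔCt = 9.040 − 5.330 = 3.710
Fold change = 2^(−3.710) = 0.0764

0.076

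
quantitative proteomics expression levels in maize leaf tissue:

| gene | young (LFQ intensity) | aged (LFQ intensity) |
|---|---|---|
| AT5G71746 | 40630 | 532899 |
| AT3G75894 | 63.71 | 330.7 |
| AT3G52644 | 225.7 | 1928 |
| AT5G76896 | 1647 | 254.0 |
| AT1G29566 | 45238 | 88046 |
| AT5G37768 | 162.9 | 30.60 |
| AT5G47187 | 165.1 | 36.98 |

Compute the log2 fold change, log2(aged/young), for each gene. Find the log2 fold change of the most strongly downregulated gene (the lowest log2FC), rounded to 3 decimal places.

-2.697

log2(532899/40630) = 3.713  (AT5G71746)
log2(330.7/63.71) = 2.376  (AT3G75894)
log2(1928/225.7) = 3.095  (AT3G52644)
log2(254.0/1647) = -2.697  (AT5G76896)
log2(88046/45238) = 0.961  (AT1G29566)
log2(30.60/162.9) = -2.412  (AT5G37768)
log2(36.98/165.1) = -2.159  (AT5G47187)
AT5G76896 is most strongly downregulated.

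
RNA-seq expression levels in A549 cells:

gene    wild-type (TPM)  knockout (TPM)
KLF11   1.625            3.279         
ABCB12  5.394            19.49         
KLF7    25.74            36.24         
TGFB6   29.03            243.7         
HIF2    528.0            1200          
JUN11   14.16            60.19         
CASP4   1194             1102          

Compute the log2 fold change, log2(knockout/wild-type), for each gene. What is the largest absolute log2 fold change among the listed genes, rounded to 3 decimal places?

log2(3.279/1.625) = 1.013  (KLF11)
log2(19.49/5.394) = 1.853  (ABCB12)
log2(36.24/25.74) = 0.494  (KLF7)
log2(243.7/29.03) = 3.069  (TGFB6)
log2(1200/528.0) = 1.184  (HIF2)
log2(60.19/14.16) = 2.088  (JUN11)
log2(1102/1194) = -0.116  (CASP4)
The largest magnitude belongs to TGFB6.

3.069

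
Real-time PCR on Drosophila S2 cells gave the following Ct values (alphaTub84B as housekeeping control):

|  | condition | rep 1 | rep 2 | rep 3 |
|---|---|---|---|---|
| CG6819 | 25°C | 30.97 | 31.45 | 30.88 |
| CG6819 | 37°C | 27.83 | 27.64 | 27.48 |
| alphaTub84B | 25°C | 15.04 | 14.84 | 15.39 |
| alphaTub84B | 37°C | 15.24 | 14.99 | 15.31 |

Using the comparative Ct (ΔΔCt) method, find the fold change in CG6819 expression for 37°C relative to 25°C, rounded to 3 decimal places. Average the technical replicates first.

11.632

Mean Ct: CG6819 25°C 31.100; CG6819 37°C 27.650; alphaTub84B 25°C 15.090; alphaTub84B 37°C 15.180
ΔCt(25°C) = 31.100 − 15.090 = 16.010
ΔCt(37°C) = 27.650 − 15.180 = 12.470
ΔΔCt = 12.470 − 16.010 = -3.540
Fold change = 2^(−(-3.540)) = 2^3.540 = 11.6318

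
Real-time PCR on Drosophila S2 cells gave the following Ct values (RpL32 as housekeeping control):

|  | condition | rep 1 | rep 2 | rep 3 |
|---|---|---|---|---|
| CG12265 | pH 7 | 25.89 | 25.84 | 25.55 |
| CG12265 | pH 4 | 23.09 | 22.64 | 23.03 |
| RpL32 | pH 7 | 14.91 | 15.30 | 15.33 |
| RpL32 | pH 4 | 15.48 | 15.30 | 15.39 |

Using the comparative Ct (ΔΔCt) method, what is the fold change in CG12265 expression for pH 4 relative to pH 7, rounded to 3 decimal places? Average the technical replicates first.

8.282

Mean Ct: CG12265 pH 7 25.760; CG12265 pH 4 22.920; RpL32 pH 7 15.180; RpL32 pH 4 15.390
ΔCt(pH 7) = 25.760 − 15.180 = 10.580
ΔCt(pH 4) = 22.920 − 15.390 = 7.530
ΔΔCt = 7.530 − 10.580 = -3.050
Fold change = 2^(−(-3.050)) = 2^3.050 = 8.2821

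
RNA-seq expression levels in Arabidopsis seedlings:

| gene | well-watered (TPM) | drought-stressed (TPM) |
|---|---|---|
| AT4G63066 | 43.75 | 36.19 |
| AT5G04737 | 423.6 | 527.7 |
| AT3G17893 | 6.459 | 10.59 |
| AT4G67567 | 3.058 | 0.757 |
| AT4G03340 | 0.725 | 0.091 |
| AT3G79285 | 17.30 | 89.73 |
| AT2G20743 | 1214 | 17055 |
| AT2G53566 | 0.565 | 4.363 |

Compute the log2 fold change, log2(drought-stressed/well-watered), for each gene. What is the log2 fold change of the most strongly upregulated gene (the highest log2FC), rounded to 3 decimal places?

log2(36.19/43.75) = -0.274  (AT4G63066)
log2(527.7/423.6) = 0.317  (AT5G04737)
log2(10.59/6.459) = 0.713  (AT3G17893)
log2(0.757/3.058) = -2.014  (AT4G67567)
log2(0.091/0.725) = -2.994  (AT4G03340)
log2(89.73/17.30) = 2.375  (AT3G79285)
log2(17055/1214) = 3.812  (AT2G20743)
log2(4.363/0.565) = 2.949  (AT2G53566)
AT2G20743 is most strongly upregulated.

3.812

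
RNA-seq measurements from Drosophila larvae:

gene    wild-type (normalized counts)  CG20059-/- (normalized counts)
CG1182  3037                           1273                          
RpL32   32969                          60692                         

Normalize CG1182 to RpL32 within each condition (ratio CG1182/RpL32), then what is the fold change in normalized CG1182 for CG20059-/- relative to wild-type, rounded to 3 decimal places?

0.228

CG1182/RpL32 (wild-type) = 3037 / 32969 = 0.092117
CG1182/RpL32 (CG20059-/-) = 1273 / 60692 = 0.020975
Fold change = 0.020975 / 0.092117 = 0.2277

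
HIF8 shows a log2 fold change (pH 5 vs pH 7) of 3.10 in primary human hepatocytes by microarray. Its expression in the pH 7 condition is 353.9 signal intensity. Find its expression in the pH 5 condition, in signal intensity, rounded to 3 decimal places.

Fold change = 2^(3.10) = 8.5742
pH 5 expression = 353.9 × 8.5742 = 3034.405

3034.405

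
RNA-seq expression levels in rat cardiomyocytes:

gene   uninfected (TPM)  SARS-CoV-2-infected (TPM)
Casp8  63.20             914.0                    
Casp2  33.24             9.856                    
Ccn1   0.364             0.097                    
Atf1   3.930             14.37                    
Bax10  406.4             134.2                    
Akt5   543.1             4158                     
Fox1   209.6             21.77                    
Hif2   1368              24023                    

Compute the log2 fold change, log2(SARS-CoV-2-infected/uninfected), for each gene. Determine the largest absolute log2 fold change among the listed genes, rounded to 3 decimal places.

4.134

log2(914.0/63.20) = 3.854  (Casp8)
log2(9.856/33.24) = -1.754  (Casp2)
log2(0.097/0.364) = -1.908  (Ccn1)
log2(14.37/3.930) = 1.870  (Atf1)
log2(134.2/406.4) = -1.599  (Bax10)
log2(4158/543.1) = 2.937  (Akt5)
log2(21.77/209.6) = -3.267  (Fox1)
log2(24023/1368) = 4.134  (Hif2)
The largest magnitude belongs to Hif2.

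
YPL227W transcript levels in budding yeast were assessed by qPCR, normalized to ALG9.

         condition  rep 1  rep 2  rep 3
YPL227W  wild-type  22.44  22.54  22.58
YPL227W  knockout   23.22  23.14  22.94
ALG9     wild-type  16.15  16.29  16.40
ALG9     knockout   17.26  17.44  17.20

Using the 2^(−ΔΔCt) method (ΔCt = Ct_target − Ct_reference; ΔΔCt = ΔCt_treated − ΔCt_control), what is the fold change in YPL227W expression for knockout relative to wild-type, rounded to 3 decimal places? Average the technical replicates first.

1.357

Mean Ct: YPL227W wild-type 22.520; YPL227W knockout 23.100; ALG9 wild-type 16.280; ALG9 knockout 17.300
ΔCt(wild-type) = 22.520 − 16.280 = 6.240
ΔCt(knockout) = 23.100 − 17.300 = 5.800
ΔΔCt = 5.800 − 6.240 = -0.440
Fold change = 2^(−(-0.440)) = 2^0.440 = 1.3566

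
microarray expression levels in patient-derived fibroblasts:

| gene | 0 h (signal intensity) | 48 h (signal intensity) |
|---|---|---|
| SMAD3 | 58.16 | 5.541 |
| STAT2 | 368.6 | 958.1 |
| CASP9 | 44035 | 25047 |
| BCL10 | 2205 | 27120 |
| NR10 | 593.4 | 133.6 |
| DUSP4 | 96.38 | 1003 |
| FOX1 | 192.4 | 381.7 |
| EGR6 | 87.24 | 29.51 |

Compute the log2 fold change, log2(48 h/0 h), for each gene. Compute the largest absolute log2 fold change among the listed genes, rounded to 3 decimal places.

3.621

log2(5.541/58.16) = -3.392  (SMAD3)
log2(958.1/368.6) = 1.378  (STAT2)
log2(25047/44035) = -0.814  (CASP9)
log2(27120/2205) = 3.621  (BCL10)
log2(133.6/593.4) = -2.151  (NR10)
log2(1003/96.38) = 3.379  (DUSP4)
log2(381.7/192.4) = 0.988  (FOX1)
log2(29.51/87.24) = -1.564  (EGR6)
The largest magnitude belongs to BCL10.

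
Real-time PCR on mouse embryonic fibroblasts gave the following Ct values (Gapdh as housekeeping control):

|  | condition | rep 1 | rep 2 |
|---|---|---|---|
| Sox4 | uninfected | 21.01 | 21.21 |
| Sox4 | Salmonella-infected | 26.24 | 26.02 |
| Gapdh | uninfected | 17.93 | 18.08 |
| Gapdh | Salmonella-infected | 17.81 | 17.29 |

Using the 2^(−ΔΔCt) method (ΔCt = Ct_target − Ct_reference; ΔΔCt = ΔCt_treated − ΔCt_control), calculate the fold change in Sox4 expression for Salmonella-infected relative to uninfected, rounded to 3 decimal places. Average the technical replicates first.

Mean Ct: Sox4 uninfected 21.110; Sox4 Salmonella-infected 26.130; Gapdh uninfected 18.005; Gapdh Salmonella-infected 17.550
ΔCt(uninfected) = 21.110 − 18.005 = 3.105
ΔCt(Salmonella-infected) = 26.130 − 17.550 = 8.580
ΔΔCt = 8.580 − 3.105 = 5.475
Fold change = 2^(−5.475) = 0.0225

0.022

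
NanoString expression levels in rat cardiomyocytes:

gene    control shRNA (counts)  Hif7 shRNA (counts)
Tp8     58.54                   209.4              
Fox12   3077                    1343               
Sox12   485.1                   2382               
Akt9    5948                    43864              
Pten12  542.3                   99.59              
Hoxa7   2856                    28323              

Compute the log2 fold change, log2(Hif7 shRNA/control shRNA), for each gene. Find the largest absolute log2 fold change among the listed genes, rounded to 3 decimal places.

3.310

log2(209.4/58.54) = 1.839  (Tp8)
log2(1343/3077) = -1.196  (Fox12)
log2(2382/485.1) = 2.296  (Sox12)
log2(43864/5948) = 2.883  (Akt9)
log2(99.59/542.3) = -2.445  (Pten12)
log2(28323/2856) = 3.310  (Hoxa7)
The largest magnitude belongs to Hoxa7.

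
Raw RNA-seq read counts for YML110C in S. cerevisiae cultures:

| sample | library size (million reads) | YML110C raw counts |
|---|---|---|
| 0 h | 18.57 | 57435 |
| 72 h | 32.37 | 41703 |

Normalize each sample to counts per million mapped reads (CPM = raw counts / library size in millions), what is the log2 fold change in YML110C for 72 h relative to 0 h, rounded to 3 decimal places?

CPM(0 h) = 57435 / 18.57 = 3092.8918
CPM(72 h) = 41703 / 32.37 = 1288.3225
Fold change = 1288.3225 / 3092.8918 = 0.41654
log2(0.41654) = -1.2635

-1.263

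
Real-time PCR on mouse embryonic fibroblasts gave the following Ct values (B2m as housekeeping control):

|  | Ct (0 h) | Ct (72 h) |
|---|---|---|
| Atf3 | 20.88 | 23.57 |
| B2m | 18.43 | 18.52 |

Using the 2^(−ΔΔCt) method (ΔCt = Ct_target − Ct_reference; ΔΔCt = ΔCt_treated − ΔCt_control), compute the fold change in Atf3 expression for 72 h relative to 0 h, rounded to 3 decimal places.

0.165

ΔCt(0 h) = 20.880 − 18.430 = 2.450
ΔCt(72 h) = 23.570 − 18.520 = 5.050
ΔΔCt = 5.050 − 2.450 = 2.600
Fold change = 2^(−2.600) = 0.1649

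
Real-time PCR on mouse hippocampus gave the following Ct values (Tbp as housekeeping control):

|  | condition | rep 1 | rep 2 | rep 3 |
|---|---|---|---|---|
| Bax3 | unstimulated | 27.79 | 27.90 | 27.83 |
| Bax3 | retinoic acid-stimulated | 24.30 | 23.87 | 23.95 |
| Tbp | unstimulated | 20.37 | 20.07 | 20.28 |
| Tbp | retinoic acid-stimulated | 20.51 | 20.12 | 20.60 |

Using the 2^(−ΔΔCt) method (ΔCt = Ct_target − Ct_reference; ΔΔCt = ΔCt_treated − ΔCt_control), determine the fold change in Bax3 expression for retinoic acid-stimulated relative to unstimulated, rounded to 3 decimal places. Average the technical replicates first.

Mean Ct: Bax3 unstimulated 27.840; Bax3 retinoic acid-stimulated 24.040; Tbp unstimulated 20.240; Tbp retinoic acid-stimulated 20.410
ΔCt(unstimulated) = 27.840 − 20.240 = 7.600
ΔCt(retinoic acid-stimulated) = 24.040 − 20.410 = 3.630
ΔΔCt = 3.630 − 7.600 = -3.970
Fold change = 2^(−(-3.970)) = 2^3.970 = 15.6707

15.671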